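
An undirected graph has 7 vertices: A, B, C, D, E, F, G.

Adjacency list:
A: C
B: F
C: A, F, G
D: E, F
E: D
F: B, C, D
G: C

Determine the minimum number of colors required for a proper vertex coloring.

D and F are adjacent, so at least 2 colors are needed.
A valid assignment using 2 colors: A=1, B=2, C=2, D=2, E=1, F=1, G=1. No two adjacent vertices share a color.

2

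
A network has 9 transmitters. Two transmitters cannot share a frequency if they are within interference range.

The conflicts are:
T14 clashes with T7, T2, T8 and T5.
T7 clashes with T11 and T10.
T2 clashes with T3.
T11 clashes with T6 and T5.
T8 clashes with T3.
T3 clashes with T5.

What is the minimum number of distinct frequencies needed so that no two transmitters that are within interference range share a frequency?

T3 and T5 conflict, so at least 2 frequencies are needed.
2 frequencies suffice: frequency 1 → {T14, T11, T10, T3}; frequency 2 → {T7, T2, T6, T8, T5}. Every pair that conflicts lands in different frequencies.

2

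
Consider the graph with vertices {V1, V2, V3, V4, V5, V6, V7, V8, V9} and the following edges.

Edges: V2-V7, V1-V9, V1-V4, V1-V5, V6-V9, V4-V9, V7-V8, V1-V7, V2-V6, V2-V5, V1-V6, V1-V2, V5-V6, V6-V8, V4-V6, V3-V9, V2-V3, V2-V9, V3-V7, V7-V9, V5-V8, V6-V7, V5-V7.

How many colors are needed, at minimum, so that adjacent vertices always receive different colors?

V1, V2, V5, V6, V7 are mutually adjacent (a clique of size 5), so at least 5 colors are needed.
5 colors suffice: color 1 → {V4, V7}; color 2 → {V3, V6}; color 3 → {V1, V8}; color 4 → {V2}; color 5 → {V5, V9}. Every edge joins two different colors.

5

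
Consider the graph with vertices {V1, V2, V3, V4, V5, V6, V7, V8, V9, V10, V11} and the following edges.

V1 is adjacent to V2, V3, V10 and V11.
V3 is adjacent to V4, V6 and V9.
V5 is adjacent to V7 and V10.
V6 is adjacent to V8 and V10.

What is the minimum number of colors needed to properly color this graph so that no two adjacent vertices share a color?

2

V6 and V10 are adjacent, so at least 2 colors are needed.
One proper 2-coloring: V1=B, V2=R, V3=R, V4=B, V5=B, V6=B, V7=R, V8=R, V9=B, V10=R, V11=R. Every edge joins two different colors.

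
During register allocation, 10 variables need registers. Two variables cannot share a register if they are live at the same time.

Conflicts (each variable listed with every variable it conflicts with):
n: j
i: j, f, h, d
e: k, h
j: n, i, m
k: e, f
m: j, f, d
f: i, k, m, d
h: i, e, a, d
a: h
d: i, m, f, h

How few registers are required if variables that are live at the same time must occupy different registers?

i, f, d all conflict with each other, so at least 3 registers are needed.
3 registers suffice: register 1 → {j, f, h}; register 2 → {n, i, e, m, a}; register 3 → {k, d}. Each listed conflict is separated.

3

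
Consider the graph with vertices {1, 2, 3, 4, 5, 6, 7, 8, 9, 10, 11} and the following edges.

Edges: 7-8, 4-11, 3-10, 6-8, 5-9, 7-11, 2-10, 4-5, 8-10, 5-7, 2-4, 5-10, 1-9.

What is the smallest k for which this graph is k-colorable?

3 and 10 are adjacent, so at least 2 colors are needed.
One proper 2-coloring: 1=a, 2=a, 3=a, 4=b, 5=a, 6=b, 7=b, 8=a, 9=b, 10=b, 11=a. Each edge has distinct colors on its endpoints.

2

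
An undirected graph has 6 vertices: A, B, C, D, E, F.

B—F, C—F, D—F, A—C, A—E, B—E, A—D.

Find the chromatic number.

3

The cycle F-B-E-A-C-F has odd length 5, so it cannot be 2-colored; at least 3 colors are needed.
3 colors suffice: A=1, B=3, C=2, D=2, E=2, F=1. No two adjacent vertices share a color.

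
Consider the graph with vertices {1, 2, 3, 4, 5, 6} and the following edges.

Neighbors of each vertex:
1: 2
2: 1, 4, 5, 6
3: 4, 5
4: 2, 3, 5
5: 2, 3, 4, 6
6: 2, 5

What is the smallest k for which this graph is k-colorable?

3, 4, 5 form a triangle, so at least 3 colors are needed.
3 colors suffice: 1=b, 2=a, 3=a, 4=c, 5=b, 6=c. Each edge has distinct colors on its endpoints.

3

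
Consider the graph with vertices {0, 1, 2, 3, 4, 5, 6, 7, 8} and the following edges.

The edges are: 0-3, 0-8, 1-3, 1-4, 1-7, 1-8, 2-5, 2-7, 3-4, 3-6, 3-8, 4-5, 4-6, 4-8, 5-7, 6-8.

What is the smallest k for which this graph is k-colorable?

4

1, 3, 4, 8 are pairwise adjacent (a clique of size 4), so at least 4 colors are needed.
4 colors suffice: color red → {5, 8}; color blue → {3, 7}; color green → {0, 2, 4}; color yellow → {1, 6}. Each edge has distinct colors on its endpoints.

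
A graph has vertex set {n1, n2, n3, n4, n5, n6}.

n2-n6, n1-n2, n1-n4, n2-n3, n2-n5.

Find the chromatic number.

n1 and n4 are adjacent, so at least 2 colors are needed.
One proper 2-coloring: n1=2, n2=1, n3=2, n4=1, n5=2, n6=2. Every edge joins two different colors.

2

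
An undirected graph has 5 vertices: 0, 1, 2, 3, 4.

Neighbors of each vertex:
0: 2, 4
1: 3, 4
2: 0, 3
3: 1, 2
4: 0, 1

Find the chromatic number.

3

The cycle 4-1-3-2-0-4 has odd length 5, so it cannot be 2-colored; at least 3 colors are needed.
3 colors suffice: color a → {3, 4}; color b → {1, 2}; color c → {0}. Each edge has distinct colors on its endpoints.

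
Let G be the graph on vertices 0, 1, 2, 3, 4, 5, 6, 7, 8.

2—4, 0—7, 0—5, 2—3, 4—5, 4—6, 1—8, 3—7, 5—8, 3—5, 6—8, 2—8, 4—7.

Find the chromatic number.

2

6 and 8 are adjacent, so at least 2 colors are needed.
A valid assignment using 2 colors: 0=red, 1=blue, 2=blue, 3=red, 4=red, 5=blue, 6=blue, 7=blue, 8=red. Every edge joins two different colors.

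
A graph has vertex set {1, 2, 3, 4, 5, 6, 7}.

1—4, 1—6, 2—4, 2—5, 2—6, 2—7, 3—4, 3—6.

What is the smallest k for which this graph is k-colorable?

2

2 and 4 are adjacent, so at least 2 colors are needed.
2 colors suffice: color red → {1, 2, 3}; color blue → {4, 5, 6, 7}. No two adjacent vertices share a color.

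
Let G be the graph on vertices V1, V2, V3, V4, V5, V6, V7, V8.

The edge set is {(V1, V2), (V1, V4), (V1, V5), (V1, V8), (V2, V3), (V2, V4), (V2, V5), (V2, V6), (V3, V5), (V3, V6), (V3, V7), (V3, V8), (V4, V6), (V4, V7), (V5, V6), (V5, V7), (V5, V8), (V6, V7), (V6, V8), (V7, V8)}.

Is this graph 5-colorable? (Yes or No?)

The chromatic number is 5. V3, V5, V6, V7, V8 form a clique, so at least 5 colors are needed.
5 colors suffice: color 1 → {V4, V5}; color 2 → {V1, V6}; color 3 → {V2, V7}; color 4 → {V8}; color 5 → {V3}.
That is already a proper 5-coloring.

Yes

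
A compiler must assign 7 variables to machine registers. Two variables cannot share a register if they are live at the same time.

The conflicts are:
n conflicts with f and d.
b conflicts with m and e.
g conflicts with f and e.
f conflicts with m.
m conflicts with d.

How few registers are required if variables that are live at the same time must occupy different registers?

The cycle g-f-m-b-e-g has odd length 5, so it cannot be 2-colored; at least 3 registers are needed.
Using 3 registers: n=2, b=3, g=2, f=1, m=2, e=1, d=1. No two conflicting variables share a register.

3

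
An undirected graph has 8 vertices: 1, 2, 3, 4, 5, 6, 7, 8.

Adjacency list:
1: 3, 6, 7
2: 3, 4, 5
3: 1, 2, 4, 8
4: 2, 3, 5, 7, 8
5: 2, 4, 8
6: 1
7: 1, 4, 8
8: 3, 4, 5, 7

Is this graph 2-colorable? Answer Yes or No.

No

2, 3, 4 form a triangle, so at least 3 colors are needed.
So 2 colors are not enough.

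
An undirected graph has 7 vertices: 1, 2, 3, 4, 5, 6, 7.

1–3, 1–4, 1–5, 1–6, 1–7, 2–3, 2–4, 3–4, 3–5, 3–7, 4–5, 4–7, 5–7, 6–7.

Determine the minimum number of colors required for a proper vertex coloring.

1, 3, 4, 5, 7 are pairwise adjacent (a clique of size 5), so at least 5 colors are needed.
5 colors suffice: color red → {4, 6}; color blue → {2, 7}; color green → {1}; color yellow → {3}; color purple → {5}. No two adjacent vertices share a color.

5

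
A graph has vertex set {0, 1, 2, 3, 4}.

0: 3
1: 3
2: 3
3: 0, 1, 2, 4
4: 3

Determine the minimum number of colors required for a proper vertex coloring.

3 and 4 are adjacent, so at least 2 colors are needed.
A valid assignment using 2 colors: 0=b, 1=b, 2=b, 3=a, 4=b. No two adjacent vertices share a color.

2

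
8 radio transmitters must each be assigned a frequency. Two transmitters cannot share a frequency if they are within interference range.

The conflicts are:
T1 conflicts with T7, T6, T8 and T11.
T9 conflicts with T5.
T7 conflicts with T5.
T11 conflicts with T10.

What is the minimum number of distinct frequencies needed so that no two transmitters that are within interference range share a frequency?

T9 and T5 conflict, so at least 2 frequencies are needed.
A valid assignment using 2 frequencies: T1=1, T9=2, T7=2, T5=1, T6=2, T8=2, T11=2, T10=1. Every pair that conflicts lands in different frequencies.

2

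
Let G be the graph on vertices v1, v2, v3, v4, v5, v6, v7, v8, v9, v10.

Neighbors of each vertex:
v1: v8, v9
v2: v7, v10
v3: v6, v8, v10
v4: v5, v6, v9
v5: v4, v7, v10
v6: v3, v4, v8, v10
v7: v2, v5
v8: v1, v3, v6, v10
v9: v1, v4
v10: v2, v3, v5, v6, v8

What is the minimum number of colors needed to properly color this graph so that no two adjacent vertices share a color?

v3, v6, v8, v10 form a clique, so at least 4 colors are needed.
4 colors suffice: color 1 → {v1, v4, v7, v10}; color 2 → {v2, v5, v8, v9}; color 3 → {v6}; color 4 → {v3}. No two adjacent vertices share a color.

4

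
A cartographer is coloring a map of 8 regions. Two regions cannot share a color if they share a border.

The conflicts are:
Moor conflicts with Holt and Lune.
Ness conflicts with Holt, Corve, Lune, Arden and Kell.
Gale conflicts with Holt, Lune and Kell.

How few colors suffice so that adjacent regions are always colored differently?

2

Gale and Lune conflict, so at least 2 colors are needed.
2 colors suffice: Moor=1, Ness=1, Gale=1, Holt=2, Corve=2, Lune=2, Arden=2, Kell=2. Every pair that conflicts lands in different colors.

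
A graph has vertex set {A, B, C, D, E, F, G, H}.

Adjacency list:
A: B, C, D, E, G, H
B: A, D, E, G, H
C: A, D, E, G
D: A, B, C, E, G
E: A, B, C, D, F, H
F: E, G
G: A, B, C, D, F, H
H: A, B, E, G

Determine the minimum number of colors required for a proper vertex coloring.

4

A, B, E, H are mutually adjacent (a clique of size 4), so at least 4 colors are needed.
4 colors suffice: A=1, B=4, C=4, D=3, E=2, F=1, G=2, H=3. Every edge joins two different colors.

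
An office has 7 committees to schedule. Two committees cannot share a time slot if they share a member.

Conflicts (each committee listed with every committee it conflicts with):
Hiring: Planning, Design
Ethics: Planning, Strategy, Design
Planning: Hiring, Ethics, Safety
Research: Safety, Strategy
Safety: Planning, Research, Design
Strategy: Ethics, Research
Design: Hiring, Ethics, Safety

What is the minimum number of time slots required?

3

The cycle Research-Safety-Planning-Ethics-Strategy-Research has odd length 5, so it cannot be 2-colored; at least 3 time slots are needed.
A valid assignment using 3 time slots: Hiring=2, Ethics=2, Planning=1, Research=1, Safety=2, Strategy=3, Design=1. Each listed conflict is separated.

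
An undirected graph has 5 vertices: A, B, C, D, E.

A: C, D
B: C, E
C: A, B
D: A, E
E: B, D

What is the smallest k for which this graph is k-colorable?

The cycle C-A-D-E-B-C has odd length 5, so it cannot be 2-colored; at least 3 colors are needed.
A valid assignment using 3 colors: A=blue, B=red, C=green, D=red, E=blue. Each edge has distinct colors on its endpoints.

3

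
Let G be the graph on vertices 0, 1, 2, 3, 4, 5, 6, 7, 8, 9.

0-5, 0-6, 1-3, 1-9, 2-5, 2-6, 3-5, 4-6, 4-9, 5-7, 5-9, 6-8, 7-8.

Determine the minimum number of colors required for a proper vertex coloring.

The cycle 8-6-0-5-7-8 has odd length 5, so it cannot be 2-colored; at least 3 colors are needed.
3 colors suffice: 0=b, 1=a, 2=b, 3=b, 4=c, 5=a, 6=a, 7=c, 8=b, 9=b. Every edge joins two different colors.

3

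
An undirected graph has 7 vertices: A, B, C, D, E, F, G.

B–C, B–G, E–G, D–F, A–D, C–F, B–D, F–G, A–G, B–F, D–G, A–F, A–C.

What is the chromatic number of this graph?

A, D, F, G are pairwise adjacent (a clique of size 4), so at least 4 colors are needed.
4 colors suffice: A=3, B=3, C=1, D=4, E=2, F=2, G=1. No two adjacent vertices share a color.

4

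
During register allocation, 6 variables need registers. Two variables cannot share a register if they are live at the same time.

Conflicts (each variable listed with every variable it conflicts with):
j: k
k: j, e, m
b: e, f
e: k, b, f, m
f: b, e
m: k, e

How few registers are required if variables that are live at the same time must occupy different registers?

3

k, e, m are mutually in conflict, so at least 3 registers are needed.
3 registers suffice: register 1 → {j, e}; register 2 → {k, b}; register 3 → {f, m}. Each listed conflict is separated.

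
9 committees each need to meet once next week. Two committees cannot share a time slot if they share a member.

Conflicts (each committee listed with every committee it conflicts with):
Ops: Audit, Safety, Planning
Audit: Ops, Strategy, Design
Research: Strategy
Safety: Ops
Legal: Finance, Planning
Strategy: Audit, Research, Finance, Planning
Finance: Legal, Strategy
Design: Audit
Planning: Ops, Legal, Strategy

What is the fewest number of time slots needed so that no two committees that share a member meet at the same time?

2

Strategy and Finance conflict, so at least 2 time slots are needed.
2 time slots suffice: time slot 1 → {Ops, Legal, Strategy, Design}; time slot 2 → {Audit, Research, Safety, Finance, Planning}. Each listed conflict is separated.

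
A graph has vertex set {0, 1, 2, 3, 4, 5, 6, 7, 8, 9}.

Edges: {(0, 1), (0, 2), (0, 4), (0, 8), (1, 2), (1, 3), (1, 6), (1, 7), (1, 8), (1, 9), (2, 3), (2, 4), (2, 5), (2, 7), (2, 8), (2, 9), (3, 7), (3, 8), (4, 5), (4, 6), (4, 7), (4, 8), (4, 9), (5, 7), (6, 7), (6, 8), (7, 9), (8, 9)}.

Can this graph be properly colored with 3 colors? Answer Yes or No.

No

1, 2, 3, 7 are mutually adjacent (a clique of size 4), so at least 4 colors are needed.
So 3 colors are not enough.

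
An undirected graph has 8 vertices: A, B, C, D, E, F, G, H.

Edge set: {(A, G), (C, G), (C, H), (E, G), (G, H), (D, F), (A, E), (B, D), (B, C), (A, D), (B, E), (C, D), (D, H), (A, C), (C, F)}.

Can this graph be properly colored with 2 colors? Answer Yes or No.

No

C, G, H form a triangle, so at least 3 colors are needed.
So 2 colors are not enough.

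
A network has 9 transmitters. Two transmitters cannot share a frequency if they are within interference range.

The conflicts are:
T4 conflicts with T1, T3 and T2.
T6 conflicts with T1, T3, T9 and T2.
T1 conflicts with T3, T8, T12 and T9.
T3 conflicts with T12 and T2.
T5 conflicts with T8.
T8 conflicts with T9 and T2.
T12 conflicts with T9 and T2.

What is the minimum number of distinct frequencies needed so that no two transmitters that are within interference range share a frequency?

T6, T1, T3 all conflict with each other, so at least 3 frequencies are needed.
3 frequencies suffice: frequency 1 → {T1, T5, T2}; frequency 2 → {T3, T9}; frequency 3 → {T4, T6, T8, T12}. No two conflicting transmitters share a frequency.

3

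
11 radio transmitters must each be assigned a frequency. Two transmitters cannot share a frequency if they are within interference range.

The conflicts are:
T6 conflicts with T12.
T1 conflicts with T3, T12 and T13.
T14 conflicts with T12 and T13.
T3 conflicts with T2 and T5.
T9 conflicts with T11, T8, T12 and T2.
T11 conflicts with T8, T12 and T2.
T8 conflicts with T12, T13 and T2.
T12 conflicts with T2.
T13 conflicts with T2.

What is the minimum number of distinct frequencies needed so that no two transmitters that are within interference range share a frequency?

T9, T11, T8, T12, T2 are mutually in conflict, so at least 5 frequencies are needed.
Using 5 frequencies: T6=2, T1=2, T14=2, T3=1, T9=4, T11=5, T8=3, T12=1, T13=1, T2=2, T5=2. No two conflicting transmitters share a frequency.

5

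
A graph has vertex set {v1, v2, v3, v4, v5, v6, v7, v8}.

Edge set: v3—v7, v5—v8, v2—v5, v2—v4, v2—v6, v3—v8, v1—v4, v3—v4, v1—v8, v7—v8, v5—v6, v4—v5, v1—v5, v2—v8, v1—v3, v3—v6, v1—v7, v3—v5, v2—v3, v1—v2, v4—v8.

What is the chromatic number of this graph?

v1, v2, v3, v4, v5, v8 are mutually adjacent (a clique of size 6), so at least 6 colors are needed.
6 colors suffice: color 1 → {v3}; color 2 → {v6, v8}; color 3 → {v2, v7}; color 4 → {v1}; color 5 → {v5}; color 6 → {v4}. Each edge has distinct colors on its endpoints.

6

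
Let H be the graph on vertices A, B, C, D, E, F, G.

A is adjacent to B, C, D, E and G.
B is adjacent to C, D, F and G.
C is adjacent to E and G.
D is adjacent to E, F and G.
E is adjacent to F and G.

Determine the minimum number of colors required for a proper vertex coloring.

4

A, B, D, G are mutually adjacent (a clique of size 4), so at least 4 colors are needed.
One proper 4-coloring: A=4, B=1, C=3, D=3, E=1, F=2, G=2. Each edge has distinct colors on its endpoints.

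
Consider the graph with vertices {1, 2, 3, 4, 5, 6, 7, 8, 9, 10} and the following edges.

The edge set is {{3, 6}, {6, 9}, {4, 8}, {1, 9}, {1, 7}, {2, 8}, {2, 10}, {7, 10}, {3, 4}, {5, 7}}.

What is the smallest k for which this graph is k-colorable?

The cycle 8-4-3-6-9-1-7-10-2-8 has odd length 9, so it cannot be 2-colored; at least 3 colors are needed.
3 colors suffice: color red → {3, 7, 8, 9}; color blue → {1, 2, 4, 5, 6}; color green → {10}. Every edge joins two different colors.

3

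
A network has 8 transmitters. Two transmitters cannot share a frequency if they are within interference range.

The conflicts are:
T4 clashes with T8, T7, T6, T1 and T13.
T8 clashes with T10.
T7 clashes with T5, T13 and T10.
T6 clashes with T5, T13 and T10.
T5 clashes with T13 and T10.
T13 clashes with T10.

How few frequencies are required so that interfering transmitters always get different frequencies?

T6, T5, T13, T10 all conflict with each other, so at least 4 frequencies are needed.
A valid assignment using 4 frequencies: T4=2, T8=1, T7=3, T6=3, T5=4, T1=1, T13=1, T10=2. Each listed conflict is separated.

4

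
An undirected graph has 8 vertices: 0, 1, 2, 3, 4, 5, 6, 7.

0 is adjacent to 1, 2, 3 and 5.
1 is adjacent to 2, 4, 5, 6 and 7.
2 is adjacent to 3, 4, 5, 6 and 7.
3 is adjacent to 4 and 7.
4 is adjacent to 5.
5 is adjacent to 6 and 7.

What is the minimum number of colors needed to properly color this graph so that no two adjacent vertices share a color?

1, 2, 5, 7 are pairwise adjacent (a clique of size 4), so at least 4 colors are needed.
4 colors suffice: 0=yellow, 1=blue, 2=red, 3=blue, 4=yellow, 5=green, 6=yellow, 7=yellow. Each edge has distinct colors on its endpoints.

4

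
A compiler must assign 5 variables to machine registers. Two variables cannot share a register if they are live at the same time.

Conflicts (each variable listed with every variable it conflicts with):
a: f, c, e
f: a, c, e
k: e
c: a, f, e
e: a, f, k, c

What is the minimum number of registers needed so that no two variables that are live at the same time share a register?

4

a, f, c, e are mutually in conflict, so at least 4 registers are needed.
A valid assignment using 4 registers: a=4, f=2, k=2, c=3, e=1. Each listed conflict is separated.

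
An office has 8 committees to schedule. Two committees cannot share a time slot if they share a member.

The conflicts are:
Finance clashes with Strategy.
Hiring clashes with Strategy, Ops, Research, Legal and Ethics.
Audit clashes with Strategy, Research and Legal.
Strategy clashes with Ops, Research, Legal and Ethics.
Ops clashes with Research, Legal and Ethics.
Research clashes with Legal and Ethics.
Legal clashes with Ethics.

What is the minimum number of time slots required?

6

Hiring, Strategy, Ops, Research, Legal, Ethics pairwise conflict, so at least 6 time slots are needed.
A valid assignment using 6 time slots: Finance=2, Hiring=6, Audit=4, Strategy=1, Ops=5, Research=2, Legal=3, Ethics=4. Every pair that conflicts lands in different time slots.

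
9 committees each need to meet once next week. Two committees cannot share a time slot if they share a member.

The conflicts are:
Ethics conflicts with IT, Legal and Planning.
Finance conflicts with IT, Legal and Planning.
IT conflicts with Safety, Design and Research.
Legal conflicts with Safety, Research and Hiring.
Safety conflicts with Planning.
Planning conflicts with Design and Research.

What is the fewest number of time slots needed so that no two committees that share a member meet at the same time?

Finance and Legal conflict, so at least 2 time slots are needed.
2 time slots suffice: Ethics=2, Finance=2, IT=1, Legal=1, Safety=2, Planning=1, Design=2, Research=2, Hiring=2. No two conflicting committees share a time slot.

2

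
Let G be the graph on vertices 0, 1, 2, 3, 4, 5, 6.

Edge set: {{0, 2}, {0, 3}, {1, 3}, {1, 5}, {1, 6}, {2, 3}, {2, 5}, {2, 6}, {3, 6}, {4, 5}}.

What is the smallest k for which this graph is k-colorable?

0, 2, 3 form a triangle, so at least 3 colors are needed.
3 colors suffice: color a → {1, 2, 4}; color b → {3, 5}; color c → {0, 6}. No two adjacent vertices share a color.

3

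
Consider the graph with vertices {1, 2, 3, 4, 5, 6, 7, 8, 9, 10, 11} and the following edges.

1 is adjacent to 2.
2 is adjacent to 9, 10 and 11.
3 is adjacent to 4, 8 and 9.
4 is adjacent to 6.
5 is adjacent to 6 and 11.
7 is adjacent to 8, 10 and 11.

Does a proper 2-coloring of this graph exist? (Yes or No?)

The cycle 5-11-7-8-3-4-6-5 has odd length 7, so it cannot be 2-colored; at least 3 colors are needed.
So 2 colors are not enough.

No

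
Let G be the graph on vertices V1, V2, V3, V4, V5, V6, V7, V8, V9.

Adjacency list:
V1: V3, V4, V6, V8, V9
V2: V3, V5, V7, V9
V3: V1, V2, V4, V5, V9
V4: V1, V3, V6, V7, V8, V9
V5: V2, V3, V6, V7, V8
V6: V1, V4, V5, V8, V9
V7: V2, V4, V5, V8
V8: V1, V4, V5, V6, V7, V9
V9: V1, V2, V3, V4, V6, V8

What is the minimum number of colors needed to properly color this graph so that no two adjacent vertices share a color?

5

V1, V4, V6, V8, V9 form a clique, so at least 5 colors are needed.
One proper 5-coloring: V1=4, V2=3, V3=2, V4=3, V5=1, V6=5, V7=4, V8=2, V9=1. No two adjacent vertices share a color.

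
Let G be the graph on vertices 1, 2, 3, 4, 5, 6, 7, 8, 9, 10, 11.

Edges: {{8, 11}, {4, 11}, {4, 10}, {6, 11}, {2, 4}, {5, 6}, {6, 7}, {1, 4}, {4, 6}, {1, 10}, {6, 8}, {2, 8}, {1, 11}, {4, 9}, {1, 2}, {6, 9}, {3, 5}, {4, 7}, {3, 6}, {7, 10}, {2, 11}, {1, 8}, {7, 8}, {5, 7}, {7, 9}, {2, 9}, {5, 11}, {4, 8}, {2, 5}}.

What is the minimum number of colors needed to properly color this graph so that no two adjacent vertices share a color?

5

1, 2, 4, 8, 11 are pairwise adjacent (a clique of size 5), so at least 5 colors are needed.
One proper 5-coloring: 1=e, 2=b, 3=c, 4=a, 5=a, 6=b, 7=c, 8=d, 9=d, 10=b, 11=c. Each edge has distinct colors on its endpoints.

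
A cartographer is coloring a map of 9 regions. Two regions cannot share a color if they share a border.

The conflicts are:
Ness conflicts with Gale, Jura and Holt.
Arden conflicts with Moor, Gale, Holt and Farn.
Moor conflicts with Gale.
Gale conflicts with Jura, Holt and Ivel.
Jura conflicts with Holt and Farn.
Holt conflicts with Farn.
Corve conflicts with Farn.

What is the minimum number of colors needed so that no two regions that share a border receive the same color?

Ness, Gale, Jura, Holt all conflict with each other, so at least 4 colors are needed.
A valid assignment using 4 colors: Ness=4, Arden=3, Moor=2, Gale=1, Jura=3, Holt=2, Ivel=2, Corve=2, Farn=1. No two conflicting regions share a color.

4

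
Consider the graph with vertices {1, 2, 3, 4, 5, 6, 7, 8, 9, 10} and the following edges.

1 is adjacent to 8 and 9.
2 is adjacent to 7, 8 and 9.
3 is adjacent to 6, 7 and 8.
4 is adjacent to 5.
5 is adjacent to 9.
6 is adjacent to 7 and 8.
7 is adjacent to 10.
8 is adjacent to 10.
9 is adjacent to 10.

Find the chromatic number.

3, 6, 7 are mutually adjacent, so at least 3 colors are needed.
One proper 3-coloring: 1=b, 2=b, 3=c, 4=a, 5=b, 6=b, 7=a, 8=a, 9=a, 10=b. Every edge joins two different colors.

3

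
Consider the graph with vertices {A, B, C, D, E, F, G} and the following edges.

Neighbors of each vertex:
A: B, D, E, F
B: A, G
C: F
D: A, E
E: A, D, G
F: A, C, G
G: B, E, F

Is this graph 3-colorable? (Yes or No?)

The chromatic number is 3. A, D, E are pairwise adjacent, so at least 3 colors are needed.
3 colors suffice: A=1, B=2, C=1, D=3, E=2, F=2, G=1.
That is already a proper 3-coloring.

Yes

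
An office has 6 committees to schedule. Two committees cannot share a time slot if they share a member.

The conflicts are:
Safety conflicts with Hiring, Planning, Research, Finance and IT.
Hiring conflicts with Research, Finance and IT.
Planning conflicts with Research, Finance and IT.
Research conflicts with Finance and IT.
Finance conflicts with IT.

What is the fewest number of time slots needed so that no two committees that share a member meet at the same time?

Safety, Planning, Research, Finance, IT are mutually in conflict, so at least 5 time slots are needed.
5 time slots suffice: Safety=3, Hiring=5, Planning=5, Research=2, Finance=1, IT=4. Every pair that conflicts lands in different time slots.

5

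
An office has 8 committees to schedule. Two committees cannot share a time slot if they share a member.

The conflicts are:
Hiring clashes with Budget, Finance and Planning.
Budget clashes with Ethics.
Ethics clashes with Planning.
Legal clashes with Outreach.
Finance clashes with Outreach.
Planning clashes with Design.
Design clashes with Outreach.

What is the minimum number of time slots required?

The cycle Finance-Hiring-Planning-Design-Outreach-Finance has odd length 5, so it cannot be 2-colored; at least 3 time slots are needed.
3 time slots suffice: time slot 1 → {Budget, Planning, Outreach}; time slot 2 → {Hiring, Ethics, Legal, Design}; time slot 3 → {Finance}. No two conflicting committees share a time slot.

3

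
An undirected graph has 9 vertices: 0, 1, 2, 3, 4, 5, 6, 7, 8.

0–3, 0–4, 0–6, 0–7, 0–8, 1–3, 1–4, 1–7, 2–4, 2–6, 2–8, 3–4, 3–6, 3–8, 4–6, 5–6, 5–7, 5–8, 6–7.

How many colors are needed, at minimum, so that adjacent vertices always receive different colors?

0, 3, 4, 6 form a clique, so at least 4 colors are needed.
A valid assignment using 4 colors: 0=c, 1=a, 2=b, 3=b, 4=d, 5=c, 6=a, 7=b, 8=a. Every edge joins two different colors.

4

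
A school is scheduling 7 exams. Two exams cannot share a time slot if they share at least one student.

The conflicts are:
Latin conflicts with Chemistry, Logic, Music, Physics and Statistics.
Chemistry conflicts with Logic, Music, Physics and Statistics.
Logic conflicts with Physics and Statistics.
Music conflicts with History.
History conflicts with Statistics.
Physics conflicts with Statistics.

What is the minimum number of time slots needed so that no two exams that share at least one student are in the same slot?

5

Latin, Chemistry, Logic, Physics, Statistics pairwise conflict, so at least 5 time slots are needed.
Using 5 time slots: Latin=2, Chemistry=1, Logic=5, Music=3, History=1, Physics=4, Statistics=3. Every pair that conflicts lands in different time slots.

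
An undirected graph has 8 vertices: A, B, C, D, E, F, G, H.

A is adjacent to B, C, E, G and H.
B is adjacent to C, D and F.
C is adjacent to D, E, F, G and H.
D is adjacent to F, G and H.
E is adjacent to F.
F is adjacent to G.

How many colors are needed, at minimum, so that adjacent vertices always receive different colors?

C, D, F, G form a clique, so at least 4 colors are needed.
A valid assignment using 4 colors: A=2, B=4, C=1, D=3, E=3, F=2, G=4, H=4. No two adjacent vertices share a color.

4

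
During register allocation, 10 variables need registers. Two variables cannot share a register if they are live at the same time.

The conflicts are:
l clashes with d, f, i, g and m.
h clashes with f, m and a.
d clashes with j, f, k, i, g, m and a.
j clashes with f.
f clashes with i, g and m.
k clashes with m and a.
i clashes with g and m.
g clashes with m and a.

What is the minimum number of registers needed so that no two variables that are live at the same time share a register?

l, d, f, i, g, m are mutually in conflict, so at least 6 registers are needed.
6 registers suffice: register 1 → {h, d}; register 2 → {j, m, a}; register 3 → {f, k}; register 4 → {g}; register 5 → {i}; register 6 → {l}. Every pair that conflicts lands in different registers.

6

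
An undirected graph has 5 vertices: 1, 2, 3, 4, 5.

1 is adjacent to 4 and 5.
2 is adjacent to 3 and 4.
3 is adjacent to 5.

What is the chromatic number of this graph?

3

The cycle 3-5-1-4-2-3 has odd length 5, so it cannot be 2-colored; at least 3 colors are needed.
3 colors suffice: color a → {1, 3}; color b → {4, 5}; color c → {2}. Each edge has distinct colors on its endpoints.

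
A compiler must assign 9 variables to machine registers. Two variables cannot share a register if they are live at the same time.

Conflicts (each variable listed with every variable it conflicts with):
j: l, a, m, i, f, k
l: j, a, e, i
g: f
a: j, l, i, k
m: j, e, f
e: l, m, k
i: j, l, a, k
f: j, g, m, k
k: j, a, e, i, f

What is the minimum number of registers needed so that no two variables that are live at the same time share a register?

4

j, l, a, i are mutually in conflict, so at least 4 registers are needed.
4 registers suffice: register 1 → {j, g, e}; register 2 → {l, m, k}; register 3 → {a, f}; register 4 → {i}. No two conflicting variables share a register.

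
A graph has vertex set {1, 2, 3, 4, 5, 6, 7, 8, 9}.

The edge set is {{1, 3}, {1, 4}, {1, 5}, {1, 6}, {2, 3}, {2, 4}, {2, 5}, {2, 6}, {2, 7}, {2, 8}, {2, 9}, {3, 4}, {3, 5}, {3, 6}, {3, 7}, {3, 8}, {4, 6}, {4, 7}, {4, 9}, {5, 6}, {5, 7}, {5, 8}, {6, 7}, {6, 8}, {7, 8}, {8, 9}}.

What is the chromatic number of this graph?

6

2, 3, 5, 6, 7, 8 are mutually adjacent (a clique of size 6), so at least 6 colors are needed.
6 colors suffice: color a → {6, 9}; color b → {3}; color c → {1, 2}; color d → {4, 8}; color e → {7}; color f → {5}. Each edge has distinct colors on its endpoints.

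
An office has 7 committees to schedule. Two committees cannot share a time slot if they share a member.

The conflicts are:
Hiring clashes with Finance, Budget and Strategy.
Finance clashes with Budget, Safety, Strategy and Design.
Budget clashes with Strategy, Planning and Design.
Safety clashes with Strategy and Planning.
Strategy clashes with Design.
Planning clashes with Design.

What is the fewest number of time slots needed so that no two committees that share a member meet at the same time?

Hiring, Finance, Budget, Strategy pairwise conflict, so at least 4 time slots are needed.
A valid assignment using 4 time slots: Hiring=4, Finance=2, Budget=3, Safety=3, Strategy=1, Planning=1, Design=4. No two conflicting committees share a time slot.

4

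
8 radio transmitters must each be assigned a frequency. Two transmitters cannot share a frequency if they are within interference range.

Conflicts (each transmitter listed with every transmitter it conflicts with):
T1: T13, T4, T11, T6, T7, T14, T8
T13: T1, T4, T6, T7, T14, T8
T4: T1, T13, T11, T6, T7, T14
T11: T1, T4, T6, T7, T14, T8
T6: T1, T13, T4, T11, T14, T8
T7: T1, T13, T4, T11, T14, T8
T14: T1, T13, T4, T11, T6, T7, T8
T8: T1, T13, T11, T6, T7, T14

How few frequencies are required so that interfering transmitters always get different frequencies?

T1, T13, T7, T14, T8 pairwise conflict, so at least 5 frequencies are needed.
5 frequencies suffice: frequency 1 → {T14}; frequency 2 → {T1}; frequency 3 → {T13, T11}; frequency 4 → {T6, T7}; frequency 5 → {T4, T8}. Every pair that conflicts lands in different frequencies.

5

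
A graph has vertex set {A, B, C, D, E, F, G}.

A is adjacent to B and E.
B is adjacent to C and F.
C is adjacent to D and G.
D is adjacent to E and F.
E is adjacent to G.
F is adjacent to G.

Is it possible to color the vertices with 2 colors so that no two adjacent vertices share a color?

The cycle A-B-C-G-E-A has odd length 5, so it cannot be 2-colored; at least 3 colors are needed.
So 2 colors are not enough.

No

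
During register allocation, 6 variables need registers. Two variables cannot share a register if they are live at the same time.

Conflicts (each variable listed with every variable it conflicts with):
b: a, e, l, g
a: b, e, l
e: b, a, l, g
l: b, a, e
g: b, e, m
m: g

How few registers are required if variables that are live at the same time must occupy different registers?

4

b, a, e, l all conflict with each other, so at least 4 registers are needed.
A valid assignment using 4 registers: b=2, a=4, e=1, l=3, g=3, m=1. Each listed conflict is separated.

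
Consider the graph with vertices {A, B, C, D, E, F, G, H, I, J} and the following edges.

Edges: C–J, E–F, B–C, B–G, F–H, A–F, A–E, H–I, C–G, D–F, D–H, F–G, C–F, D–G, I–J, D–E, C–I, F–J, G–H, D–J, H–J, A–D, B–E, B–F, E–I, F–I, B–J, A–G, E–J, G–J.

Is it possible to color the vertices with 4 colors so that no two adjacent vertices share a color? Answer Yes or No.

No

D, F, G, H, J are pairwise adjacent (a clique of size 5), so at least 5 colors are needed.
So 4 colors are not enough.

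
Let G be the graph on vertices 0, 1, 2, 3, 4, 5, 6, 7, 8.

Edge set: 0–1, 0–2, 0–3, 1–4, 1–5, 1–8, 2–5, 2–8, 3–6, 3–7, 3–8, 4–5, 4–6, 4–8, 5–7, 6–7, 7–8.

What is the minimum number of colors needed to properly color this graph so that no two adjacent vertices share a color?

1, 4, 8 form a triangle, so at least 3 colors are needed.
3 colors suffice: color red → {0, 5, 6, 8}; color blue → {2, 4, 7}; color green → {1, 3}. No two adjacent vertices share a color.

3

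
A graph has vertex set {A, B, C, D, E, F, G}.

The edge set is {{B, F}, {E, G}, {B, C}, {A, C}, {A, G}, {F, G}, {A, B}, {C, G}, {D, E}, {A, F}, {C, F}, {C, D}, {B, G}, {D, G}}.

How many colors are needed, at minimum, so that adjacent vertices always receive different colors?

A, B, C, F, G are mutually adjacent (a clique of size 5), so at least 5 colors are needed.
One proper 5-coloring: A=yellow, B=purple, C=blue, D=green, E=blue, F=green, G=red. Every edge joins two different colors.

5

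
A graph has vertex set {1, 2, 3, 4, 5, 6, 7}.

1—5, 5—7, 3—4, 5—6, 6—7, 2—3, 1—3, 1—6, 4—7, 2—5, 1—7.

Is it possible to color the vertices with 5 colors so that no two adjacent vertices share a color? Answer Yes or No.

Yes

The chromatic number is 4. 1, 5, 6, 7 form a clique, so at least 4 colors are needed.
4 colors suffice: color a → {1, 2, 4}; color b → {3, 7}; color c → {5}; color d → {6}.
Since 5 ≥ 4, a proper 5-coloring certainly exists.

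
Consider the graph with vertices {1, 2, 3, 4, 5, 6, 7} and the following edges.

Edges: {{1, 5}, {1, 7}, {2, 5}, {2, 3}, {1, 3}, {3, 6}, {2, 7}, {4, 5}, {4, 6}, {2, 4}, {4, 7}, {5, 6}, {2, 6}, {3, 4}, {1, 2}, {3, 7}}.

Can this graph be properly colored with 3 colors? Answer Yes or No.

No

1, 2, 3, 7 are pairwise adjacent (a clique of size 4), so at least 4 colors are needed.
So 3 colors are not enough.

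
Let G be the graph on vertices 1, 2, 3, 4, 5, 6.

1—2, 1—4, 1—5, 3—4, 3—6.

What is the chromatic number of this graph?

1 and 4 are adjacent, so at least 2 colors are needed.
2 colors suffice: color a → {1, 3}; color b → {2, 4, 5, 6}. Each edge has distinct colors on its endpoints.

2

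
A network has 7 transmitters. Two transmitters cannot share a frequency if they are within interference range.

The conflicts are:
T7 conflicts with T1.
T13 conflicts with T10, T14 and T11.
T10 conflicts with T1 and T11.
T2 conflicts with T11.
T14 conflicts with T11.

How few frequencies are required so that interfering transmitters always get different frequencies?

3

T13, T10, T11 all conflict with each other, so at least 3 frequencies are needed.
3 frequencies suffice: frequency 1 → {T1, T11}; frequency 2 → {T7, T10, T2, T14}; frequency 3 → {T13}. No two conflicting transmitters share a frequency.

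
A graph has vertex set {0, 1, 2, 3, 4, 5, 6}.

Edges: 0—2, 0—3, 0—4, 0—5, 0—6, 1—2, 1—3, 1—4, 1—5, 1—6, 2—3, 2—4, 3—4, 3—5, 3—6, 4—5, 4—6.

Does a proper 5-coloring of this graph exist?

Yes

The chromatic number is 4. 0, 3, 4, 6 are mutually adjacent (a clique of size 4), so at least 4 colors are needed.
A valid assignment using 4 colors: 0=green, 1=green, 2=yellow, 3=blue, 4=red, 5=yellow, 6=yellow.
Since 5 ≥ 4, a proper 5-coloring certainly exists.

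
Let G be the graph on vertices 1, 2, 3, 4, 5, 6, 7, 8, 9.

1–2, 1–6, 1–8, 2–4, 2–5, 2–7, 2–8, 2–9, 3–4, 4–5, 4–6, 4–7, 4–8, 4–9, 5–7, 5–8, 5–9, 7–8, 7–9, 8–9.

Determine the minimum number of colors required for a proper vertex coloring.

6

2, 4, 5, 7, 8, 9 are pairwise adjacent (a clique of size 6), so at least 6 colors are needed.
6 colors suffice: color red → {1, 4}; color blue → {2, 3, 6}; color green → {8}; color yellow → {7}; color purple → {9}; color orange → {5}. Each edge has distinct colors on its endpoints.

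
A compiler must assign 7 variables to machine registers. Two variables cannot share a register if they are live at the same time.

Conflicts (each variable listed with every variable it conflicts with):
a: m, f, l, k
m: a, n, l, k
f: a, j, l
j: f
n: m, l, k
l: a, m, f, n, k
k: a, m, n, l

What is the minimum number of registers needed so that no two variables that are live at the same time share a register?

m, n, l, k pairwise conflict, so at least 4 registers are needed.
Using 4 registers: a=4, m=2, f=2, j=1, n=4, l=1, k=3. No two conflicting variables share a register.

4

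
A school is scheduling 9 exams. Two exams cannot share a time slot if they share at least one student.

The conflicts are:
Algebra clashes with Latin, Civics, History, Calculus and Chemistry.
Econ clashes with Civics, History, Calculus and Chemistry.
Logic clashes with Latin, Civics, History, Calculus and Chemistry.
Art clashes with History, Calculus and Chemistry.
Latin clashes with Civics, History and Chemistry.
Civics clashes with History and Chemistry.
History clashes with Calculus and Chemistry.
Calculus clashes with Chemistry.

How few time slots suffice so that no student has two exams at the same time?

5

Algebra, Latin, Civics, History, Chemistry pairwise conflict, so at least 5 time slots are needed.
5 time slots suffice: time slot 1 → {History}; time slot 2 → {Chemistry}; time slot 3 → {Civics, Calculus}; time slot 4 → {Algebra, Econ, Logic, Art}; time slot 5 → {Latin}. Every pair that conflicts lands in different time slots.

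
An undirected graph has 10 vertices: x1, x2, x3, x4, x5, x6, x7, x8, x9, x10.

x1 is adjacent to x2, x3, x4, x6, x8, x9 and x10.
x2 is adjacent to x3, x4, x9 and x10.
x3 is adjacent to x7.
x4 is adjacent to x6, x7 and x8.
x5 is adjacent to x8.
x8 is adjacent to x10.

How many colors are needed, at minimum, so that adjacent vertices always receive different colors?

x1, x2, x9 form a triangle, so at least 3 colors are needed.
A valid assignment using 3 colors: x1=1, x2=2, x3=3, x4=3, x5=1, x6=2, x7=1, x8=2, x9=3, x10=3. Every edge joins two different colors.

3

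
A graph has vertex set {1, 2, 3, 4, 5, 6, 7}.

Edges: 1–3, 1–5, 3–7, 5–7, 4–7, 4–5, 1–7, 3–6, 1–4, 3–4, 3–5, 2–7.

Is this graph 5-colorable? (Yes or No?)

The chromatic number is 5. 1, 3, 4, 5, 7 are mutually adjacent (a clique of size 5), so at least 5 colors are needed.
5 colors suffice: 1=d, 2=a, 3=a, 4=c, 5=e, 6=b, 7=b.
That is already a proper 5-coloring.

Yes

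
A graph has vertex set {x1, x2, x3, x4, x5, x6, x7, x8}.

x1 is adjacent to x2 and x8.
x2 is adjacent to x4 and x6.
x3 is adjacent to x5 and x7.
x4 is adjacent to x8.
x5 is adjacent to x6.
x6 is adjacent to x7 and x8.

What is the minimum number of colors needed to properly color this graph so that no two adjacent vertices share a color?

x3 and x7 are adjacent, so at least 2 colors are needed.
2 colors suffice: color red → {x1, x3, x4, x6}; color blue → {x2, x5, x7, x8}. No two adjacent vertices share a color.

2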